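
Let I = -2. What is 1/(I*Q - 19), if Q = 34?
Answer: -1/87 ≈ -0.011494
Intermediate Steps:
1/(I*Q - 19) = 1/(-2*34 - 19) = 1/(-68 - 19) = 1/(-87) = -1/87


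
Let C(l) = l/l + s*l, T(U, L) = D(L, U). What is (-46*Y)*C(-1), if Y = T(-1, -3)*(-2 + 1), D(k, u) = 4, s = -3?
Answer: 736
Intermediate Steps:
T(U, L) = 4
C(l) = 1 - 3*l (C(l) = l/l - 3*l = 1 - 3*l)
Y = -4 (Y = 4*(-2 + 1) = 4*(-1) = -4)
(-46*Y)*C(-1) = (-46*(-4))*(1 - 3*(-1)) = 184*(1 + 3) = 184*4 = 736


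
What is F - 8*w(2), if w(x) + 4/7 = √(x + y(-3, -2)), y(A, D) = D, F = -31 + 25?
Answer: -10/7 ≈ -1.4286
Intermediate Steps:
F = -6
w(x) = -4/7 + √(-2 + x) (w(x) = -4/7 + √(x - 2) = -4/7 + √(-2 + x))
F - 8*w(2) = -6 - 8*(-4/7 + √(-2 + 2)) = -6 - 8*(-4/7 + √0) = -6 - 8*(-4/7 + 0) = -6 - 8*(-4/7) = -6 + 32/7 = -10/7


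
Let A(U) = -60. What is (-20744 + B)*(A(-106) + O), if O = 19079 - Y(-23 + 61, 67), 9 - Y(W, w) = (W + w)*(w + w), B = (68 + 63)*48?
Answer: -478204480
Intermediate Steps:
B = 6288 (B = 131*48 = 6288)
Y(W, w) = 9 - 2*w*(W + w) (Y(W, w) = 9 - (W + w)*(w + w) = 9 - (W + w)*2*w = 9 - 2*w*(W + w))
O = 33140 (O = 19079 - (9 - 2*67**2 - 2*(-23 + 61)*67) = 19079 - (9 - 2*4489 - 2*38*67) = 19079 - (9 - 8978 - 5092) = 19079 - 1*(-14061) = 19079 + 14061 = 33140)
(-20744 + B)*(A(-106) + O) = (-20744 + 6288)*(-60 + 33140) = -14456*33080 = -478204480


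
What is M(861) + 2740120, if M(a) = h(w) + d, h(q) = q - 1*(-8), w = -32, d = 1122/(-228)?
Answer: 104123461/38 ≈ 2.7401e+6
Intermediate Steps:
d = -187/38 (d = 1122*(-1/228) = -187/38 ≈ -4.9211)
h(q) = 8 + q (h(q) = q + 8 = 8 + q)
M(a) = -1099/38 (M(a) = (8 - 32) - 187/38 = -24 - 187/38 = -1099/38)
M(861) + 2740120 = -1099/38 + 2740120 = 104123461/38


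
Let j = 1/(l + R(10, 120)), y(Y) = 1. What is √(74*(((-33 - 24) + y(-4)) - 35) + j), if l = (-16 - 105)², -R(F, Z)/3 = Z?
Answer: I*√1373378821093/14281 ≈ 82.061*I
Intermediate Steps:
R(F, Z) = -3*Z
l = 14641 (l = (-121)² = 14641)
j = 1/14281 (j = 1/(14641 - 3*120) = 1/(14641 - 360) = 1/14281 ≈ 7.0023e-5)
√(74*(((-33 - 24) + y(-4)) - 35) + j) = √(74*(((-33 - 24) + 1) - 35) + 1/14281) = √(74*((-57 + 1) - 35) + 1/14281) = √(74*(-56 - 35) + 1/14281) = √(74*(-91) + 1/14281) = √(-6734 + 1/14281) = √(-96168253/14281) = I*√1373378821093/14281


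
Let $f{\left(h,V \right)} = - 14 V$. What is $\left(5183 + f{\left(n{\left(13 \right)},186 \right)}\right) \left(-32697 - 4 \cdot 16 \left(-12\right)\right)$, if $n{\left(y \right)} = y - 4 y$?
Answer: $-82344891$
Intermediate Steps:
$n{\left(y \right)} = - 3 y$
$\left(5183 + f{\left(n{\left(13 \right)},186 \right)}\right) \left(-32697 - 4 \cdot 16 \left(-12\right)\right) = \left(5183 - 2604\right) \left(-32697 - 4 \cdot 16 \left(-12\right)\right) = \left(5183 - 2604\right) \left(-32697 - 64 \left(-12\right)\right) = 2579 \left(-32697 - -768\right) = 2579 \left(-32697 + 768\right) = 2579 \left(-31929\right) = -82344891$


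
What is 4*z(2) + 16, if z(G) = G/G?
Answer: 20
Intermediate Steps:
z(G) = 1
4*z(2) + 16 = 4*1 + 16 = 4 + 16 = 20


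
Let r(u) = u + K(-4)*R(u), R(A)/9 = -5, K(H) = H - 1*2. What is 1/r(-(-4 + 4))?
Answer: 1/270 ≈ 0.0037037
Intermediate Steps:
K(H) = -2 + H (K(H) = H - 2 = -2 + H)
R(A) = -45 (R(A) = 9*(-5) = -45)
r(u) = 270 + u (r(u) = u + (-2 - 4)*(-45) = u - 6*(-45) = u + 270 = 270 + u)
1/r(-(-4 + 4)) = 1/(270 - (-4 + 4)) = 1/(270 - 1*0) = 1/(270 + 0) = 1/270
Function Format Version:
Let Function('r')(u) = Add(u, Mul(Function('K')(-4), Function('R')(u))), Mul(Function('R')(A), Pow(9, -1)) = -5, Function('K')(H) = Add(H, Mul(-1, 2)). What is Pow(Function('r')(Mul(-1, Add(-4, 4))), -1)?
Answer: Rational(1, 270) ≈ 0.0037037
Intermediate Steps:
Function('K')(H) = Add(-2, H) (Function('K')(H) = Add(H, -2) = Add(-2, H))
Function('R')(A) = -45 (Function('R')(A) = Mul(9, -5) = -45)
Function('r')(u) = Add(270, u) (Function('r')(u) = Add(u, Mul(Add(-2, -4), -45)) = Add(u, Mul(-6, -45)) = Add(u, 270) = Add(270, u))
Pow(Function('r')(Mul(-1, Add(-4, 4))), -1) = Pow(Add(270, Mul(-1, Add(-4, 4))), -1) = Pow(Add(270, Mul(-1, 0)), -1) = Pow(Add(270, 0), -1) = Pow(270, -1) = Rational(1, 270)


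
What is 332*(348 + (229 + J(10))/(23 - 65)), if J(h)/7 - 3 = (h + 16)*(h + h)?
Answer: 1780516/21 ≈ 84787.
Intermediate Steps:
J(h) = 21 + 14*h*(16 + h) (J(h) = 21 + 7*((h + 16)*(h + h)) = 21 + 7*((16 + h)*(2*h)) = 21 + 7*(2*h*(16 + h)) = 21 + 14*h*(16 + h))
332*(348 + (229 + J(10))/(23 - 65)) = 332*(348 + (229 + (21 + 14*10² + 224*10))/(23 - 65)) = 332*(348 + (229 + (21 + 14*100 + 2240))/(-42)) = 332*(348 + (229 + (21 + 1400 + 2240))*(-1/42)) = 332*(348 + (229 + 3661)*(-1/42)) = 332*(348 + 3890*(-1/42)) = 332*(348 - 1945/21) = 332*(5363/21) = 1780516/21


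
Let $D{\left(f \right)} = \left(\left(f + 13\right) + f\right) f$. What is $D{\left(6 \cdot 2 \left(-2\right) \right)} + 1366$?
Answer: $2206$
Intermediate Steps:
$D{\left(f \right)} = f \left(13 + 2 f\right)$ ($D{\left(f \right)} = \left(\left(13 + f\right) + f\right) f = \left(13 + 2 f\right) f = f \left(13 + 2 f\right)$)
$D{\left(6 \cdot 2 \left(-2\right) \right)} + 1366 = 6 \cdot 2 \left(-2\right) \left(13 + 2 \cdot 6 \cdot 2 \left(-2\right)\right) + 1366 = 12 \left(-2\right) \left(13 + 2 \cdot 12 \left(-2\right)\right) + 1366 = - 24 \left(13 + 2 \left(-24\right)\right) + 1366 = - 24 \left(13 - 48\right) + 1366 = \left(-24\right) \left(-35\right) + 1366 = 840 + 1366 = 2206$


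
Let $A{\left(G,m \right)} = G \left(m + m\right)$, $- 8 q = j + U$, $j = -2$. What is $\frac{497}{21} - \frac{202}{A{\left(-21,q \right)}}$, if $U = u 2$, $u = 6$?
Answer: $\frac{2081}{105} \approx 19.819$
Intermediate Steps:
$U = 12$ ($U = 6 \cdot 2 = 12$)
$q = - \frac{5}{4}$ ($q = - \frac{-2 + 12}{8} = \left(- \frac{1}{8}\right) 10 = - \frac{5}{4} \approx -1.25$)
$A{\left(G,m \right)} = 2 G m$ ($A{\left(G,m \right)} = G 2 m = 2 G m$)
$\frac{497}{21} - \frac{202}{A{\left(-21,q \right)}} = \frac{497}{21} - \frac{202}{2 \left(-21\right) \left(- \frac{5}{4}\right)} = 497 \cdot \frac{1}{21} - \frac{202}{\frac{105}{2}} = \frac{71}{3} - \frac{404}{105} = \frac{2081}{105}$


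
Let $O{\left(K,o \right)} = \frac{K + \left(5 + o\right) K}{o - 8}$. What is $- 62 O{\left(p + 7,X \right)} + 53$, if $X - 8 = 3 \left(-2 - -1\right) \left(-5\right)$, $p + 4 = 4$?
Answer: $- \frac{11791}{15} \approx -786.07$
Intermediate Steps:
$p = 0$ ($p = -4 + 4 = 0$)
$X = 23$ ($X = 8 + 3 \left(-2 - -1\right) \left(-5\right) = 8 + 3 \left(-2 + 1\right) \left(-5\right) = 8 + 3 \left(-1\right) \left(-5\right) = 8 - -15 = 8 + 15 = 23$)
$O{\left(K,o \right)} = \frac{K + K \left(5 + o\right)}{-8 + o}$
$- 62 O{\left(p + 7,X \right)} + 53 = - 62 \frac{\left(0 + 7\right) \left(6 + 23\right)}{-8 + 23} + 53 = - 62 \cdot 7 \cdot \frac{1}{15} \cdot 29 + 53 = \left(-62\right) \frac{203}{15} + 53 = - \frac{12586}{15} + 53 = - \frac{11791}{15}$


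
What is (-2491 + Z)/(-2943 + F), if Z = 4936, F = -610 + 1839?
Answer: -2445/1714 ≈ -1.4265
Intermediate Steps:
F = 1229
(-2491 + Z)/(-2943 + F) = (-2491 + 4936)/(-2943 + 1229) = 2445/(-1714) = 2445*(-1/1714) = -2445/1714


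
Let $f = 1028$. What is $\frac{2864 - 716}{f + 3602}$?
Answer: $\frac{1074}{2315} \approx 0.46393$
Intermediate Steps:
$\frac{2864 - 716}{f + 3602} = \frac{2864 - 716}{1028 + 3602} = \frac{2148}{4630} = 2148 \cdot \frac{1}{4630} = \frac{1074}{2315}$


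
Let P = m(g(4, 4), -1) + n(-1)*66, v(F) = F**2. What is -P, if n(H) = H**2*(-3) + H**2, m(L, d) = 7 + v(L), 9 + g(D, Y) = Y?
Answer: 100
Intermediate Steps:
g(D, Y) = -9 + Y
m(L, d) = 7 + L**2
n(H) = -2*H**2 (n(H) = -3*H**2 + H**2 = -2*H**2)
P = -100 (P = (7 + (-9 + 4)**2) - 2*(-1)**2*66 = (7 + (-5)**2) - 2*1*66 = (7 + 25) - 2*66 = 32 - 132 = -100)
-P = -1*(-100) = 100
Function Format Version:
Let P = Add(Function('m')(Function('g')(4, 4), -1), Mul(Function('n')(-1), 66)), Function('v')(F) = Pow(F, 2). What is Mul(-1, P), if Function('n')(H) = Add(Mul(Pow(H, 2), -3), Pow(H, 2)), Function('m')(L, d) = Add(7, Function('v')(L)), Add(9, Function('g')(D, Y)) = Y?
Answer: 100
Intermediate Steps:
Function('g')(D, Y) = Add(-9, Y)
Function('m')(L, d) = Add(7, Pow(L, 2))
Function('n')(H) = Mul(-2, Pow(H, 2)) (Function('n')(H) = Add(Mul(-3, Pow(H, 2)), Pow(H, 2)) = Mul(-2, Pow(H, 2)))
P = -100 (P = Add(Add(7, Pow(Add(-9, 4), 2)), Mul(Mul(-2, Pow(-1, 2)), 66)) = Add(Add(7, Pow(-5, 2)), Mul(Mul(-2, 1), 66)) = Add(Add(7, 25), Mul(-2, 66)) = Add(32, -132) = -100)
Mul(-1, P) = Mul(-1, -100) = 100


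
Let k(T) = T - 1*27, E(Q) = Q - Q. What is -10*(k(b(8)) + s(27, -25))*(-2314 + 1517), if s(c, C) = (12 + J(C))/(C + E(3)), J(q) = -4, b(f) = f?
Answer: -769902/5 ≈ -1.5398e+5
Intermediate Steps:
E(Q) = 0
k(T) = -27 + T (k(T) = T - 27 = -27 + T)
s(c, C) = 8/C (s(c, C) = (12 - 4)/(C + 0) = 8/C)
-10*(k(b(8)) + s(27, -25))*(-2314 + 1517) = -10*((-27 + 8) + 8/(-25))*(-2314 + 1517) = -10*(-19 + 8*(-1/25))*(-797) = -10*(-19 - 8/25)*(-797) = -(-966)*(-797)/5 = -10*384951/25 = -769902/5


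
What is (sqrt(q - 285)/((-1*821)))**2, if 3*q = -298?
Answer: -1153/2022123 ≈ -0.00057019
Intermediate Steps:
q = -298/3 (q = (1/3)*(-298) = -298/3 ≈ -99.333)
(sqrt(q - 285)/((-1*821)))**2 = (sqrt(-298/3 - 285)/((-1*821)))**2 = (sqrt(-1153/3)/(-821))**2 = ((I*sqrt(3459)/3)*(-1/821))**2 = (-I*sqrt(3459)/2463)**2 = -1153/2022123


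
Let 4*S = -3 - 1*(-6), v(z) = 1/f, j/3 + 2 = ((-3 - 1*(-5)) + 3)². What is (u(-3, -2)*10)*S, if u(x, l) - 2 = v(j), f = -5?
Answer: 27/2 ≈ 13.500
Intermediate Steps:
j = 69 (j = -6 + 3*((-3 - 1*(-5)) + 3)² = -6 + 3*((-3 + 5) + 3)² = -6 + 3*(2 + 3)² = -6 + 3*5² = -6 + 3*25 = -6 + 75 = 69)
v(z) = -⅕ (v(z) = 1/(-5) = -⅕)
u(x, l) = 9/5 (u(x, l) = 2 - ⅕ = 9/5)
S = ¾ (S = (-3 - 1*(-6))/4 = (-3 + 6)/4 = (¼)*3 = ¾ ≈ 0.75000)
(u(-3, -2)*10)*S = ((9/5)*10)*(¾) = 18*(¾) = 27/2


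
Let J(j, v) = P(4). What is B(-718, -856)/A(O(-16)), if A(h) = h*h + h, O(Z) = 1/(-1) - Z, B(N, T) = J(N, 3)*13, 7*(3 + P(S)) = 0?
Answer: -13/80 ≈ -0.16250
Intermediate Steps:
P(S) = -3 (P(S) = -3 + (1/7)*0 = -3 + 0 = -3)
J(j, v) = -3
B(N, T) = -39 (B(N, T) = -3*13 = -39)
O(Z) = -1 - Z
A(h) = h + h**2 (A(h) = h**2 + h = h + h**2)
B(-718, -856)/A(O(-16)) = -39*1/((1 + (-1 - 1*(-16)))*(-1 - 1*(-16))) = -39*1/((1 + (-1 + 16))*(-1 + 16)) = -39*1/(15*(1 + 15)) = -39/(15*16) = -39/240 = -39*1/240 = -13/80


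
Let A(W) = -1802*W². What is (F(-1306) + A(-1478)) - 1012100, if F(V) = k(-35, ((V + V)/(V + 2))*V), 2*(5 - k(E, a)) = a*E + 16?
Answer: -1283624364661/326 ≈ -3.9375e+9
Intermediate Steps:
k(E, a) = -3 - E*a/2 (k(E, a) = 5 - (a*E + 16)/2 = 5 - (E*a + 16)/2 = 5 - (16 + E*a)/2 = 5 + (-8 - E*a/2) = -3 - E*a/2)
F(V) = -3 + 35*V²/(2 + V) (F(V) = -3 - ½*(-35)*((V + V)/(V + 2))*V = -3 - ½*(-35)*((2*V)/(2 + V))*V = -3 - ½*(-35)*(2*V/(2 + V))*V = -3 - ½*(-35)*2*V²/(2 + V) = -3 + 35*V²/(2 + V))
(F(-1306) + A(-1478)) - 1012100 = ((-6 - 3*(-1306) + 35*(-1306)²)/(2 - 1306) - 1802*(-1478)²) - 1012100 = ((-6 + 3918 + 35*1705636)/(-1304) - 1802*2184484) - 1012100 = (-(-6 + 3918 + 59697260)/1304 - 3936440168) - 1012100 = (-1/1304*59701172 - 3936440168) - 1012100 = (-14925293/326 - 3936440168) - 1012100 = -1283294420061/326 - 1012100 = -1283624364661/326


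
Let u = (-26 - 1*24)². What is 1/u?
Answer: 1/2500 ≈ 0.00040000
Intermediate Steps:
u = 2500 (u = (-26 - 24)² = (-50)² = 2500)
1/u = 1/2500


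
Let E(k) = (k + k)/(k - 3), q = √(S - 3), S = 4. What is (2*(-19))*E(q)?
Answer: 38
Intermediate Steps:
q = 1 (q = √(4 - 3) = √1 = 1)
E(k) = 2*k/(-3 + k) (E(k) = (2*k)/(-3 + k) = 2*k/(-3 + k))
(2*(-19))*E(q) = (2*(-19))*(2*1/(-3 + 1)) = -76/(-2) = -76*(-1)/2 = -38*(-1) = 38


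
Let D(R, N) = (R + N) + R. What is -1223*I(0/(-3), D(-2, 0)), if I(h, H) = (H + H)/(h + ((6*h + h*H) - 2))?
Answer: -4892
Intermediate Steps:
D(R, N) = N + 2*R (D(R, N) = (N + R) + R = N + 2*R)
I(h, H) = 2*H/(-2 + 7*h + H*h) (I(h, H) = (2*H)/(h + ((6*h + H*h) - 2)) = (2*H)/(h + (-2 + 6*h + H*h)) = (2*H)/(-2 + 7*h + H*h) = 2*H/(-2 + 7*h + H*h))
-1223*I(0/(-3), D(-2, 0)) = -2446*(0 + 2*(-2))/(-2 + 7*(0/(-3)) + (0 + 2*(-2))*(0/(-3))) = -2446*(0 - 4)/(-2 + 7*(0*(-⅓)) + (0 - 4)*(0*(-⅓))) = -2446*(-4)/(-2 + 7*0 - 4*0) = -2446*(-4)/(-2 + 0 + 0) = -2446*(-4)/(-2) = -2446*(-4)*(-1)/2 = -1223*4 = -4892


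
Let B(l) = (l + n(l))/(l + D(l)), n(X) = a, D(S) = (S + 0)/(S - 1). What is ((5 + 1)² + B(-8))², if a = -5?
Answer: 5861241/4096 ≈ 1431.0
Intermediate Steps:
D(S) = S/(-1 + S)
n(X) = -5
B(l) = (-5 + l)/(l + l/(-1 + l)) (B(l) = (l - 5)/(l + l/(-1 + l)) = (-5 + l)/(l + l/(-1 + l)))
((5 + 1)² + B(-8))² = ((5 + 1)² + (-1 - 8)*(-5 - 8)/(-8)²)² = (6² + (1/64)*(-9)*(-13))² = (36 + 117/64)² = (2421/64)² = 5861241/4096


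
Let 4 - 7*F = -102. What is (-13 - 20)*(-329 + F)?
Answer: 72501/7 ≈ 10357.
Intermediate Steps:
F = 106/7 (F = 4/7 - ⅐*(-102) = 4/7 + 102/7 = 106/7 ≈ 15.143)
(-13 - 20)*(-329 + F) = (-13 - 20)*(-329 + 106/7) = -33*(-2197/7) = 72501/7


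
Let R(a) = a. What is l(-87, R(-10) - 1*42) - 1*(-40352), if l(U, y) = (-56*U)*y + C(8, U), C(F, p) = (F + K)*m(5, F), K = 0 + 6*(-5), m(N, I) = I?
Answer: -213168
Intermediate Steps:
K = -30 (K = 0 - 30 = -30)
C(F, p) = F*(-30 + F) (C(F, p) = (F - 30)*F = (-30 + F)*F = F*(-30 + F))
l(U, y) = -176 - 56*U*y (l(U, y) = (-56*U)*y + 8*(-30 + 8) = -56*U*y + 8*(-22) = -56*U*y - 176 = -176 - 56*U*y)
l(-87, R(-10) - 1*42) - 1*(-40352) = (-176 - 56*(-87)*(-10 - 1*42)) - 1*(-40352) = (-176 - 56*(-87)*(-10 - 42)) + 40352 = (-176 - 56*(-87)*(-52)) + 40352 = (-176 - 253344) + 40352 = -253520 + 40352 = -213168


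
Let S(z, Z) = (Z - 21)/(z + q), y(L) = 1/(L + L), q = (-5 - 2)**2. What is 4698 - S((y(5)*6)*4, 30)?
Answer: 1207341/257 ≈ 4697.8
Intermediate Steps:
q = 49 (q = (-7)**2 = 49)
y(L) = 1/(2*L)
S(z, Z) = (-21 + Z)/(49 + z) (S(z, Z) = (Z - 21)/(z + 49) = (-21 + Z)/(49 + z))
4698 - S((y(5)*6)*4, 30) = 4698 - (-21 + 30)/(49 + (((1/2)/5)*6)*4) = 4698 - 9/(49 + (((1/2)*(1/5))*6)*4) = 4698 - 9/(49 + ((1/10)*6)*4) = 4698 - 9/(49 + (3/5)*4) = 4698 - 9/(49 + 12/5) = 4698 - 9/257/5 = 4698 - 5*9/257 = 4698 - 1*45/257 = 4698 - 45/257 = 1207341/257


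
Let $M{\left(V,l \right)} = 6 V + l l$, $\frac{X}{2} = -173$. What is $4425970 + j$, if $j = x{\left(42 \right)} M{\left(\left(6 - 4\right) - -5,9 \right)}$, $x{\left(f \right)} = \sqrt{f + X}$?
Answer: $4425970 + 492 i \sqrt{19} \approx 4.426 \cdot 10^{6} + 2144.6 i$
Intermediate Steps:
$X = -346$ ($X = 2 \left(-173\right) = -346$)
$M{\left(V,l \right)} = l^{2} + 6 V$ ($M{\left(V,l \right)} = 6 V + l^{2} = l^{2} + 6 V$)
$x{\left(f \right)} = \sqrt{-346 + f}$ ($x{\left(f \right)} = \sqrt{f - 346} = \sqrt{-346 + f}$)
$j = 492 i \sqrt{19}$ ($j = \sqrt{-346 + 42} \left(9^{2} + 6 \left(\left(6 - 4\right) - -5\right)\right) = \sqrt{-304} \left(81 + 6 \left(2 + 5\right)\right) = 4 i \sqrt{19} \left(81 + 6 \cdot 7\right) = 4 i \sqrt{19} \left(81 + 42\right) = 4 i \sqrt{19} \cdot 123 = 492 i \sqrt{19} \approx 2144.6 i$)
$4425970 + j = 4425970 + 492 i \sqrt{19}$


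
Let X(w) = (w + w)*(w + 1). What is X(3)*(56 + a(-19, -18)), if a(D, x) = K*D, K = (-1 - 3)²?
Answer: -5952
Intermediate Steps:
K = 16 (K = (-4)² = 16)
a(D, x) = 16*D
X(w) = 2*w*(1 + w) (X(w) = (2*w)*(1 + w) = 2*w*(1 + w))
X(3)*(56 + a(-19, -18)) = (2*3*(1 + 3))*(56 + 16*(-19)) = (2*3*4)*(56 - 304) = 24*(-248) = -5952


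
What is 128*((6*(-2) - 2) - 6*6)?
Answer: -6400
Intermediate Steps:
128*((6*(-2) - 2) - 6*6) = 128*((-12 - 2) - 36) = 128*(-14 - 36) = 128*(-50) = -6400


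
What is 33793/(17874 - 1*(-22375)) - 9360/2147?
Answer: -304177069/86414603 ≈ -3.5200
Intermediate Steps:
33793/(17874 - 1*(-22375)) - 9360/2147 = 33793/(17874 + 22375) - 9360*1/2147 = 33793/40249 - 9360/2147 = -304177069/86414603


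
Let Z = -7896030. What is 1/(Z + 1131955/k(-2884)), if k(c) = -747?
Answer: -747/5899466365 ≈ -1.2662e-7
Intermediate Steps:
1/(Z + 1131955/k(-2884)) = 1/(-7896030 + 1131955/(-747)) = 1/(-7896030 + 1131955*(-1/747)) = 1/(-7896030 - 1131955/747) = 1/(-5899466365/747) = -747/5899466365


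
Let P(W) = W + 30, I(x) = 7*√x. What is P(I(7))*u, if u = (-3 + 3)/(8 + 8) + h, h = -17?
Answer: -510 - 119*√7 ≈ -824.84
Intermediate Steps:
P(W) = 30 + W
u = -17 (u = (-3 + 3)/(8 + 8) - 17 = 0/16 - 17 = 0*(1/16) - 17 = 0 - 17 = -17)
P(I(7))*u = (30 + 7*√7)*(-17) = -510 - 119*√7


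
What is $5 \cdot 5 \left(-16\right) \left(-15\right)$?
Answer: $6000$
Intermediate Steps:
$5 \cdot 5 \left(-16\right) \left(-15\right) = 25 \left(-16\right) \left(-15\right) = \left(-400\right) \left(-15\right) = 6000$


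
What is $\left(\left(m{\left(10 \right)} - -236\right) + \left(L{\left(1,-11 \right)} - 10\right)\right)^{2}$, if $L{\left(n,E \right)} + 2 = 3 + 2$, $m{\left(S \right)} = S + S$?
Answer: $62001$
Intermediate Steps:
$m{\left(S \right)} = 2 S$
$L{\left(n,E \right)} = 3$ ($L{\left(n,E \right)} = -2 + \left(3 + 2\right) = -2 + 5 = 3$)
$\left(\left(m{\left(10 \right)} - -236\right) + \left(L{\left(1,-11 \right)} - 10\right)\right)^{2} = \left(\left(2 \cdot 10 - -236\right) + \left(3 - 10\right)\right)^{2} = \left(\left(20 + 236\right) - 7\right)^{2} = \left(256 - 7\right)^{2} = 249^{2} = 62001$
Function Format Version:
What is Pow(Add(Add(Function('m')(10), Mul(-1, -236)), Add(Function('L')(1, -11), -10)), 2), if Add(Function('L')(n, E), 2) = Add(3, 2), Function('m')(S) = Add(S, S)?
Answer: 62001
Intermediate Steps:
Function('m')(S) = Mul(2, S)
Function('L')(n, E) = 3 (Function('L')(n, E) = Add(-2, Add(3, 2)) = Add(-2, 5) = 3)
Pow(Add(Add(Function('m')(10), Mul(-1, -236)), Add(Function('L')(1, -11), -10)), 2) = Pow(Add(Add(Mul(2, 10), Mul(-1, -236)), Add(3, -10)), 2) = Pow(Add(Add(20, 236), -7), 2) = Pow(Add(256, -7), 2) = Pow(249, 2) = 62001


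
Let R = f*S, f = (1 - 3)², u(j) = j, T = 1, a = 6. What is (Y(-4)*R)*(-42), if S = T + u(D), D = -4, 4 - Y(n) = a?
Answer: -1008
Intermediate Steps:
Y(n) = -2 (Y(n) = 4 - 1*6 = 4 - 6 = -2)
S = -3 (S = 1 - 4 = -3)
f = 4 (f = (-2)² = 4)
R = -12 (R = 4*(-3) = -12)
(Y(-4)*R)*(-42) = -2*(-12)*(-42) = 24*(-42) = -1008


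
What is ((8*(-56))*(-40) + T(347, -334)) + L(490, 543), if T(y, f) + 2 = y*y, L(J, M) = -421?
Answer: 137906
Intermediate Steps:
T(y, f) = -2 + y² (T(y, f) = -2 + y*y = -2 + y²)
((8*(-56))*(-40) + T(347, -334)) + L(490, 543) = ((8*(-56))*(-40) + (-2 + 347²)) - 421 = (-448*(-40) + (-2 + 120409)) - 421 = (17920 + 120407) - 421 = 138327 - 421 = 137906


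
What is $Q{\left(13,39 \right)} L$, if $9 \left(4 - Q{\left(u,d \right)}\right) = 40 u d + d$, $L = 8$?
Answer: $- \frac{54088}{3} \approx -18029.0$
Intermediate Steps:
$Q{\left(u,d \right)} = 4 - \frac{d}{9} - \frac{40 d u}{9}$ ($Q{\left(u,d \right)} = 4 - \frac{40 u d + d}{9} = 4 - \frac{40 d u + d}{9} = 4 - \frac{d + 40 d u}{9} = 4 - \left(\frac{d}{9} + \frac{40 d u}{9}\right) = 4 - \frac{d}{9} - \frac{40 d u}{9}$)
$Q{\left(13,39 \right)} L = \left(4 - \frac{13}{3} - \frac{520}{3} \cdot 13\right) 8 = \left(4 - \frac{13}{3} - \frac{6760}{3}\right) 8 = \left(- \frac{6761}{3}\right) 8 = - \frac{54088}{3}$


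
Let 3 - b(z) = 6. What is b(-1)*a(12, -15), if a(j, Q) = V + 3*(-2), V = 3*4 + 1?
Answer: -21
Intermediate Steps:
V = 13 (V = 12 + 1 = 13)
b(z) = -3 (b(z) = 3 - 1*6 = 3 - 6 = -3)
a(j, Q) = 7 (a(j, Q) = 13 + 3*(-2) = 13 - 6 = 7)
b(-1)*a(12, -15) = -3*7 = -21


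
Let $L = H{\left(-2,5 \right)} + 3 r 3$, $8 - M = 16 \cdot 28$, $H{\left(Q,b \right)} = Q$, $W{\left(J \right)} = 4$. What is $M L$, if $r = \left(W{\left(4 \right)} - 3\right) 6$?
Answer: $-22880$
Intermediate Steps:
$M = -440$ ($M = 8 - 16 \cdot 28 = 8 - 448 = -440$)
$r = 6$ ($r = \left(4 - 3\right) 6 = 1 \cdot 6 = 6$)
$L = 52$ ($L = -2 + 3 \cdot 6 \cdot 3 = -2 + 18 \cdot 3 = -2 + 54 = 52$)
$M L = \left(-440\right) 52 = -22880$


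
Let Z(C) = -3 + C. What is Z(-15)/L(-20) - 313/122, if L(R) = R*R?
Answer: -31849/12200 ≈ -2.6106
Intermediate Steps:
L(R) = R²
Z(-15)/L(-20) - 313/122 = (-3 - 15)/((-20)²) - 313/122 = -18/400 - 313*1/122 = -18*1/400 - 313/122 = -9/200 - 313/122 = -31849/12200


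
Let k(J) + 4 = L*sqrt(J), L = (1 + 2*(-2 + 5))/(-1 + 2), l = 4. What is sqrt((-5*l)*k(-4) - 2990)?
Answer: sqrt(-2910 - 280*I) ≈ 2.5923 - 54.007*I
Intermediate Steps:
L = 7 (L = (1 + 2*3)/1 = (1 + 6)*1 = 7*1 = 7)
k(J) = -4 + 7*sqrt(J)
sqrt((-5*l)*k(-4) - 2990) = sqrt((-5*4)*(-4 + 7*sqrt(-4)) - 2990) = sqrt(-20*(-4 + 7*(2*I)) - 2990) = sqrt(-20*(-4 + 14*I) - 2990) = sqrt((80 - 280*I) - 2990) = sqrt(-2910 - 280*I)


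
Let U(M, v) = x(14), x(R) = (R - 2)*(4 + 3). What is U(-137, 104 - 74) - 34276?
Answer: -34192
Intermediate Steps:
x(R) = -14 + 7*R (x(R) = (-2 + R)*7 = -14 + 7*R)
U(M, v) = 84 (U(M, v) = -14 + 7*14 = -14 + 98 = 84)
U(-137, 104 - 74) - 34276 = 84 - 34276 = -34192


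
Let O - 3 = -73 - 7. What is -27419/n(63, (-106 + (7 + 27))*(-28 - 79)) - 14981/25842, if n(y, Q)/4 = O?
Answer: 50281975/568524 ≈ 88.443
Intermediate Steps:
O = -77 (O = 3 + (-73 - 7) = 3 - 80 = -77)
n(y, Q) = -308 (n(y, Q) = 4*(-77) = -308)
-27419/n(63, (-106 + (7 + 27))*(-28 - 79)) - 14981/25842 = -27419/(-308) - 14981/25842 = -27419*(-1/308) - 14981*1/25842 = 3917/44 - 14981/25842 = 50281975/568524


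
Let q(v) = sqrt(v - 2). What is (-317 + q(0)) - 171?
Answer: -488 + I*sqrt(2) ≈ -488.0 + 1.4142*I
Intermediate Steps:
q(v) = sqrt(-2 + v)
(-317 + q(0)) - 171 = (-317 + sqrt(-2 + 0)) - 171 = (-317 + sqrt(-2)) - 171 = (-317 + I*sqrt(2)) - 171 = -488 + I*sqrt(2)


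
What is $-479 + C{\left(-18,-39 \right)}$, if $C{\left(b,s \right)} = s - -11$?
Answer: $-507$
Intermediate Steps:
$C{\left(b,s \right)} = 11 + s$ ($C{\left(b,s \right)} = s + 11 = 11 + s$)
$-479 + C{\left(-18,-39 \right)} = -479 + \left(11 - 39\right) = -479 - 28 = -507$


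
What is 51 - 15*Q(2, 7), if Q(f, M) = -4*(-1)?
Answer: -9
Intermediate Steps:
Q(f, M) = 4
51 - 15*Q(2, 7) = 51 - 15*4 = 51 - 60 = -9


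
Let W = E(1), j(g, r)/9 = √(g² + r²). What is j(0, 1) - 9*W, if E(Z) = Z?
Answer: 0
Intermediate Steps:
j(g, r) = 9*√(g² + r²)
W = 1
j(0, 1) - 9*W = 9*√(0² + 1²) - 9*1 = 9*√(0 + 1) - 9 = 9*√1 - 9 = 9*1 - 9 = 9 - 9 = 0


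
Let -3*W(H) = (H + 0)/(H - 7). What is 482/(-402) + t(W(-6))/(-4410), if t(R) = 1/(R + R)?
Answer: -1416209/1181880 ≈ -1.1983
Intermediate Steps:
W(H) = -H/(3*(-7 + H)) (W(H) = -(H + 0)/(3*(H - 7)) = -H/(3*(-7 + H)))
t(R) = 1/(2*R)
482/(-402) + t(W(-6))/(-4410) = 482/(-402) + (1/(2*((-1*(-6)/(-21 + 3*(-6))))))/(-4410) = 482*(-1/402) + (1/(2*((-1*(-6)/(-21 - 18)))))*(-1/4410) = -241/201 + (1/(2*((-1*(-6)/(-39)))))*(-1/4410) = -241/201 + (1/(2*((-1*(-6)*(-1/39)))))*(-1/4410) = -241/201 + (1/(2*(-2/13)))*(-1/4410) = -241/201 + ((½)*(-13/2))*(-1/4410) = -241/201 - 13/4*(-1/4410) = -241/201 + 13/17640 = -1416209/1181880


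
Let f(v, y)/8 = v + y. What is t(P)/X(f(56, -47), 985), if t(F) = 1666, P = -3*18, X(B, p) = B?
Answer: 833/36 ≈ 23.139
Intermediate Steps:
f(v, y) = 8*v + 8*y (f(v, y) = 8*(v + y) = 8*v + 8*y)
P = -54
t(P)/X(f(56, -47), 985) = 1666/(8*56 + 8*(-47)) = 1666/(448 - 376) = 1666/72 = 1666*(1/72) = 833/36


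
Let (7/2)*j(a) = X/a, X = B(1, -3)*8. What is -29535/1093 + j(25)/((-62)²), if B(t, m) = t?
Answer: -4967044253/183815275 ≈ -27.022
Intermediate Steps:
X = 8 (X = 1*8 = 8)
j(a) = 16/(7*a) (j(a) = 2*(8/a)/7 = 16/(7*a))
-29535/1093 + j(25)/((-62)²) = -29535/1093 + ((16/7)/25)/((-62)²) = -29535*1/1093 + ((16/7)*(1/25))/3844 = -29535/1093 + (16/175)*(1/3844) = -29535/1093 + 4/168175 = -4967044253/183815275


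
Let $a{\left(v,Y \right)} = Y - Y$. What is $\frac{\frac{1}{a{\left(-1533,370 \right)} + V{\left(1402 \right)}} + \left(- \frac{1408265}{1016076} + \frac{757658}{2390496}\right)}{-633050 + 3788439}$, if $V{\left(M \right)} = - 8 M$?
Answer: $- \frac{37924542483181}{111929329571989583928} \approx -3.3883 \cdot 10^{-7}$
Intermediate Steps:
$a{\left(v,Y \right)} = 0$
$\frac{\frac{1}{a{\left(-1533,370 \right)} + V{\left(1402 \right)}} + \left(- \frac{1408265}{1016076} + \frac{757658}{2390496}\right)}{-633050 + 3788439} = \frac{\frac{1}{0 - 11216} + \left(- \frac{1408265}{1016076} + \frac{757658}{2390496}\right)}{-633050 + 3788439} = \frac{\frac{1}{0 - 11216} + \left(\left(-1408265\right) \frac{1}{1016076} + 757658 \cdot \frac{1}{2390496}\right)}{3155389} = \left(\frac{1}{-11216} + \left(- \frac{1408265}{1016076} + \frac{378829}{1195248}\right)\right) \frac{1}{3155389} = \left(- \frac{1}{11216} - \frac{108192239143}{101205233904}\right) \frac{1}{3155389} = \left(- \frac{37924542483181}{35472434483352}\right) \frac{1}{3155389} = - \frac{37924542483181}{111929329571989583928}$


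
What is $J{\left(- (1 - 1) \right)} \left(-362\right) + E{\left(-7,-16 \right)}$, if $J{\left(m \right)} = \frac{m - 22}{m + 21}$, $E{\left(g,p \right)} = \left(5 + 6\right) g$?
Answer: $\frac{6347}{21} \approx 302.24$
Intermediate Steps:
$E{\left(g,p \right)} = 11 g$
$J{\left(m \right)} = \frac{-22 + m}{21 + m}$
$J{\left(- (1 - 1) \right)} \left(-362\right) + E{\left(-7,-16 \right)} = \frac{-22 - \left(1 - 1\right)}{21 - \left(1 - 1\right)} \left(-362\right) + 11 \left(-7\right) = \frac{-22 - 0}{21 - 0} \left(-362\right) - 77 = \frac{-22 + 0}{21 + 0} \left(-362\right) - 77 = \frac{1}{21} \left(-22\right) \left(-362\right) - 77 = \left(- \frac{22}{21}\right) \left(-362\right) - 77 = \frac{7964}{21} - 77 = \frac{6347}{21}$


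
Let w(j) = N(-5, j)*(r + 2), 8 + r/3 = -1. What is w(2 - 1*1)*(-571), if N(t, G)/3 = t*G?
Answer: -214125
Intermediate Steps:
N(t, G) = 3*G*t (N(t, G) = 3*(t*G) = 3*(G*t) = 3*G*t)
r = -27 (r = -24 + 3*(-1) = -24 - 3 = -27)
w(j) = 375*j (w(j) = (3*j*(-5))*(-27 + 2) = -15*j*(-25) = 375*j)
w(2 - 1*1)*(-571) = (375*(2 - 1*1))*(-571) = (375*(2 - 1))*(-571) = (375*1)*(-571) = 375*(-571) = -214125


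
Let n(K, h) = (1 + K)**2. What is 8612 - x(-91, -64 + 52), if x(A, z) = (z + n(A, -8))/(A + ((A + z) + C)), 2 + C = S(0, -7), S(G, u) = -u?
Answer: 545252/63 ≈ 8654.8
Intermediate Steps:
C = 5 (C = -2 - 1*(-7) = -2 + 7 = 5)
x(A, z) = (z + (1 + A)**2)/(5 + z + 2*A) (x(A, z) = (z + (1 + A)**2)/(A + ((A + z) + 5)) = (z + (1 + A)**2)/(A + (5 + A + z)) = (z + (1 + A)**2)/(5 + z + 2*A))
8612 - x(-91, -64 + 52) = 8612 - ((-64 + 52) + (1 - 91)**2)/(5 + (-64 + 52) + 2*(-91)) = 8612 - (-12 + (-90)**2)/(5 - 12 - 182) = 8612 - (-12 + 8100)/(-189) = 8612 - (-1)*8088/189 = 8612 - 1*(-2696/63) = 8612 + 2696/63 = 545252/63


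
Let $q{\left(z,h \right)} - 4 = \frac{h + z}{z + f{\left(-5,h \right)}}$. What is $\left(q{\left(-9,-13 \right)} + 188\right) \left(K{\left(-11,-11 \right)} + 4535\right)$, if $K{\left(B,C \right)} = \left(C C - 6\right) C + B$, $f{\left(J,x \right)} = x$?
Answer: $628987$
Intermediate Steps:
$K{\left(B,C \right)} = B + C \left(-6 + C^{2}\right)$ ($K{\left(B,C \right)} = \left(C^{2} - 6\right) C + B = \left(-6 + C^{2}\right) C + B = C \left(-6 + C^{2}\right) + B = B + C \left(-6 + C^{2}\right)$)
$q{\left(z,h \right)} = 5$ ($q{\left(z,h \right)} = 4 + \frac{h + z}{z + h} = 4 + \frac{h + z}{h + z} = 4 + 1 = 5$)
$\left(q{\left(-9,-13 \right)} + 188\right) \left(K{\left(-11,-11 \right)} + 4535\right) = \left(5 + 188\right) \left(\left(-11 + \left(-11\right)^{3} - -66\right) + 4535\right) = 193 \left(\left(-11 - 1331 + 66\right) + 4535\right) = 193 \left(-1276 + 4535\right) = 193 \cdot 3259 = 628987$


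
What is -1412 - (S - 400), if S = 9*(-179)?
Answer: 599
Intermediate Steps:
S = -1611
-1412 - (S - 400) = -1412 - (-1611 - 400) = -1412 - 1*(-2011) = -1412 + 2011 = 599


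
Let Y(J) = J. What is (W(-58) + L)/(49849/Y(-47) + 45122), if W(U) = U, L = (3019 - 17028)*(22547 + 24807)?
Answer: -31178965468/2070885 ≈ -15056.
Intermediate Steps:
L = -663382186 (L = -14009*47354 = -663382186)
(W(-58) + L)/(49849/Y(-47) + 45122) = (-58 - 663382186)/(49849/(-47) + 45122) = -663382244/(49849*(-1/47) + 45122) = -663382244/(-49849/47 + 45122) = -663382244/2070885/47 = -663382244*47/2070885 = -31178965468/2070885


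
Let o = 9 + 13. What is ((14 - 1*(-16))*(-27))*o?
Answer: -17820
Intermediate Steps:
o = 22
((14 - 1*(-16))*(-27))*o = ((14 - 1*(-16))*(-27))*22 = ((14 + 16)*(-27))*22 = (30*(-27))*22 = -810*22 = -17820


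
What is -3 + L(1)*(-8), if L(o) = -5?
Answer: 37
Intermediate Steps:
-3 + L(1)*(-8) = -3 - 5*(-8) = -3 + 40 = 37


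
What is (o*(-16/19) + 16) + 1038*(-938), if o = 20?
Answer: -18499252/19 ≈ -9.7365e+5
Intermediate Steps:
(o*(-16/19) + 16) + 1038*(-938) = (20*(-16/19) + 16) + 1038*(-938) = (20*(-16*1/19) + 16) - 973644 = (20*(-16/19) + 16) - 973644 = (-320/19 + 16) - 973644 = -16/19 - 973644 = -18499252/19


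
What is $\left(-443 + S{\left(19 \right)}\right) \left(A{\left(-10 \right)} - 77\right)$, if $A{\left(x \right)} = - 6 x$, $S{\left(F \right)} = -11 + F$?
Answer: $7395$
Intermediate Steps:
$\left(-443 + S{\left(19 \right)}\right) \left(A{\left(-10 \right)} - 77\right) = \left(-443 + \left(-11 + 19\right)\right) \left(\left(-6\right) \left(-10\right) - 77\right) = \left(-443 + 8\right) \left(60 - 77\right) = \left(-435\right) \left(-17\right) = 7395$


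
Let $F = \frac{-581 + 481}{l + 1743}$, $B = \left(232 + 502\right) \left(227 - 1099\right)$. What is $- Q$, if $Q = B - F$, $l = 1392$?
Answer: $\frac{401310076}{627} \approx 6.4005 \cdot 10^{5}$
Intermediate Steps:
$B = -640048$ ($B = 734 \left(-872\right) = -640048$)
$F = - \frac{20}{627}$ ($F = \frac{-581 + 481}{1392 + 1743} = - \frac{100}{3135} = \left(-100\right) \frac{1}{3135} = - \frac{20}{627} \approx -0.031898$)
$Q = - \frac{401310076}{627}$ ($Q = -640048 - - \frac{20}{627} = -640048 + \frac{20}{627} = - \frac{401310076}{627} \approx -6.4005 \cdot 10^{5}$)
$- Q = \left(-1\right) \left(- \frac{401310076}{627}\right) = \frac{401310076}{627}$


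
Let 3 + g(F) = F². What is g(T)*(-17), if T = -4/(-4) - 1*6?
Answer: -374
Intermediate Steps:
T = -5 (T = -4*(-¼) - 6 = 1 - 6 = -5)
g(F) = -3 + F²
g(T)*(-17) = (-3 + (-5)²)*(-17) = (-3 + 25)*(-17) = 22*(-17) = -374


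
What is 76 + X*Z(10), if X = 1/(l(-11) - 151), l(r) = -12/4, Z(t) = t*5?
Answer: 5827/77 ≈ 75.675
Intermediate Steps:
Z(t) = 5*t
l(r) = -3 (l(r) = -12*¼ = -3)
X = -1/154 (X = 1/(-3 - 151) = 1/(-154) = -1/154 ≈ -0.0064935)
76 + X*Z(10) = 76 - 5*10/154 = 76 - 1/154*50 = 76 - 25/77 = 5827/77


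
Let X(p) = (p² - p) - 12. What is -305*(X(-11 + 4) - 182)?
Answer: 42090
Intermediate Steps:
X(p) = -12 + p² - p
-305*(X(-11 + 4) - 182) = -305*((-12 + (-11 + 4)² - (-11 + 4)) - 182) = -305*((-12 + (-7)² - 1*(-7)) - 182) = -305*((-12 + 49 + 7) - 182) = -305*(44 - 182) = -305*(-138) = 42090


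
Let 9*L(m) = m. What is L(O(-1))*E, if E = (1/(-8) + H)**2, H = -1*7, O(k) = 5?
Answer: 1805/64 ≈ 28.203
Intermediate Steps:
L(m) = m/9
H = -7
E = 3249/64 (E = (1/(-8) - 7)**2 = (-1/8 - 7)**2 = (-57/8)**2 = 3249/64 ≈ 50.766)
L(O(-1))*E = ((1/9)*5)*(3249/64) = (5/9)*(3249/64) = 1805/64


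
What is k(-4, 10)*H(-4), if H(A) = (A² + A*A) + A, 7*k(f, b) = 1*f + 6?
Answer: 8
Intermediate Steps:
k(f, b) = 6/7 + f/7 (k(f, b) = (1*f + 6)/7 = (f + 6)/7 = (6 + f)/7 = 6/7 + f/7)
H(A) = A + 2*A² (H(A) = (A² + A²) + A = 2*A² + A = A + 2*A²)
k(-4, 10)*H(-4) = (6/7 + (⅐)*(-4))*(-4*(1 + 2*(-4))) = (6/7 - 4/7)*(-4*(1 - 8)) = 2*(-4*(-7))/7 = (2/7)*28 = 8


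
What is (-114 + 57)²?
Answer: 3249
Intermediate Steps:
(-114 + 57)² = (-57)² = 3249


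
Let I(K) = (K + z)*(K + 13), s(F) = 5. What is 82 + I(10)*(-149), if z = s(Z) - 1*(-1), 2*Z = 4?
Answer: -54750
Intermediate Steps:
Z = 2 (Z = (1/2)*4 = 2)
z = 6 (z = 5 - 1*(-1) = 5 + 1 = 6)
I(K) = (6 + K)*(13 + K) (I(K) = (K + 6)*(K + 13) = (6 + K)*(13 + K))
82 + I(10)*(-149) = 82 + (78 + 10**2 + 19*10)*(-149) = 82 + (78 + 100 + 190)*(-149) = 82 + 368*(-149) = 82 - 54832 = -54750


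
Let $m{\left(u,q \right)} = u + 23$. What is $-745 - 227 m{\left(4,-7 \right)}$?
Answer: $-6874$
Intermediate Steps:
$m{\left(u,q \right)} = 23 + u$
$-745 - 227 m{\left(4,-7 \right)} = -745 - 227 \left(23 + 4\right) = -745 - 6129 = -6874$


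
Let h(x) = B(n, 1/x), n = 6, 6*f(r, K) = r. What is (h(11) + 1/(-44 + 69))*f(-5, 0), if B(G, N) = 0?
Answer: -1/30 ≈ -0.033333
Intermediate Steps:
f(r, K) = r/6
h(x) = 0
(h(11) + 1/(-44 + 69))*f(-5, 0) = (0 + 1/(-44 + 69))*((⅙)*(-5)) = (0 + 1/25)*(-⅚) = (1/25)*(-⅚) = -1/30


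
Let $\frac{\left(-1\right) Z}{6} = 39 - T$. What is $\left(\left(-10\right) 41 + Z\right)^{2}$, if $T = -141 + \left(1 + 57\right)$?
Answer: $1304164$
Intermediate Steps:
$T = -83$ ($T = -141 + 58 = -83$)
$Z = -732$ ($Z = - 6 \left(39 - -83\right) = - 6 \left(39 + 83\right) = \left(-6\right) 122 = -732$)
$\left(\left(-10\right) 41 + Z\right)^{2} = \left(\left(-10\right) 41 - 732\right)^{2} = \left(-410 - 732\right)^{2} = \left(-1142\right)^{2} = 1304164$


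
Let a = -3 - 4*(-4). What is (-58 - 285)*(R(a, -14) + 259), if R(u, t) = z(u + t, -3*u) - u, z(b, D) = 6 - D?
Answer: -99813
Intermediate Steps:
a = 13 (a = -3 + 16 = 13)
R(u, t) = 6 + 2*u (R(u, t) = (6 - (-3)*u) - u = (6 + 3*u) - u = 6 + 2*u)
(-58 - 285)*(R(a, -14) + 259) = (-58 - 285)*((6 + 2*13) + 259) = -343*((6 + 26) + 259) = -343*(32 + 259) = -343*291 = -99813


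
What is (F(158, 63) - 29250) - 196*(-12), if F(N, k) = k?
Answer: -26835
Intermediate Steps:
(F(158, 63) - 29250) - 196*(-12) = (63 - 29250) - 196*(-12) = -29187 + 2352 = -26835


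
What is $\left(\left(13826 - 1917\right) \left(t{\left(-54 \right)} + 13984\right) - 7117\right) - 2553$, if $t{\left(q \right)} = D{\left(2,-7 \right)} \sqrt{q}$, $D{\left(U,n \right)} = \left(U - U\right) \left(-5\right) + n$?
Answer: $166525786 - 250089 i \sqrt{6} \approx 1.6653 \cdot 10^{8} - 6.1259 \cdot 10^{5} i$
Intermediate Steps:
$D{\left(U,n \right)} = n$ ($D{\left(U,n \right)} = 0 \left(-5\right) + n = 0 + n = n$)
$t{\left(q \right)} = - 7 \sqrt{q}$
$\left(\left(13826 - 1917\right) \left(t{\left(-54 \right)} + 13984\right) - 7117\right) - 2553 = \left(\left(13826 - 1917\right) \left(- 7 \sqrt{-54} + 13984\right) - 7117\right) - 2553 = \left(11909 \left(- 7 \cdot 3 i \sqrt{6} + 13984\right) - 7117\right) - 2553 = \left(11909 \left(- 21 i \sqrt{6} + 13984\right) - 7117\right) - 2553 = \left(11909 \left(13984 - 21 i \sqrt{6}\right) - 7117\right) - 2553 = \left(\left(166535456 - 250089 i \sqrt{6}\right) - 7117\right) - 2553 = \left(166528339 - 250089 i \sqrt{6}\right) - 2553 = 166525786 - 250089 i \sqrt{6}$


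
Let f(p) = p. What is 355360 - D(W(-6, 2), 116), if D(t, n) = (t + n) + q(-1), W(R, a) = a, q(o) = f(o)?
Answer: 355243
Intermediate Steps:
q(o) = o
D(t, n) = -1 + n + t (D(t, n) = (t + n) - 1 = (n + t) - 1 = -1 + n + t)
355360 - D(W(-6, 2), 116) = 355360 - (-1 + 116 + 2) = 355360 - 1*117 = 355360 - 117 = 355243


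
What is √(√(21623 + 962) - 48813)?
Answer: √(-48813 + √22585) ≈ 220.6*I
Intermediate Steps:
√(√(21623 + 962) - 48813) = √(√22585 - 48813) = √(-48813 + √22585)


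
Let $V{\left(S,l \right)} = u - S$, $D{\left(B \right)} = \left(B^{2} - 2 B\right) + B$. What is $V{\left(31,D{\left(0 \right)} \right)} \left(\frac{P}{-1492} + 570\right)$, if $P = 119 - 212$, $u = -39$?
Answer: $- \frac{29768655}{746} \approx -39904.0$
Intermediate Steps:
$P = -93$ ($P = 119 - 212 = -93$)
$D{\left(B \right)} = B^{2} - B$
$V{\left(S,l \right)} = -39 - S$
$V{\left(31,D{\left(0 \right)} \right)} \left(\frac{P}{-1492} + 570\right) = \left(-39 - 31\right) \left(- \frac{93}{-1492} + 570\right) = \left(-39 - 31\right) \left(\left(-93\right) \left(- \frac{1}{1492}\right) + 570\right) = - 70 \left(\frac{93}{1492} + 570\right) = \left(-70\right) \frac{850533}{1492} = - \frac{29768655}{746}$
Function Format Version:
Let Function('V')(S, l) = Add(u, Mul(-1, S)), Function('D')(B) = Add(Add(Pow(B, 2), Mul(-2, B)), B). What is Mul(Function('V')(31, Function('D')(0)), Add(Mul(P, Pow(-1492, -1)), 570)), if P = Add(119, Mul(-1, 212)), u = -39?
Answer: Rational(-29768655, 746) ≈ -39904.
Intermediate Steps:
P = -93 (P = Add(119, -212) = -93)
Function('D')(B) = Add(Pow(B, 2), Mul(-1, B))
Function('V')(S, l) = Add(-39, Mul(-1, S))
Mul(Function('V')(31, Function('D')(0)), Add(Mul(P, Pow(-1492, -1)), 570)) = Mul(Add(-39, Mul(-1, 31)), Add(Mul(-93, Pow(-1492, -1)), 570)) = Mul(Add(-39, -31), Add(Mul(-93, Rational(-1, 1492)), 570)) = Mul(-70, Add(Rational(93, 1492), 570)) = Mul(-70, Rational(850533, 1492)) = Rational(-29768655, 746)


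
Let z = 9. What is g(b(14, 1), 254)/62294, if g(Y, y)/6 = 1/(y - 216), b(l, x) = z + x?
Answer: 3/1183586 ≈ 2.5347e-6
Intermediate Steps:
b(l, x) = 9 + x
g(Y, y) = 6/(-216 + y) (g(Y, y) = 6/(y - 216) = 6/(-216 + y))
g(b(14, 1), 254)/62294 = (6/(-216 + 254))/62294 = (6/38)*(1/62294) = (6*(1/38))*(1/62294) = (3/19)*(1/62294) = 3/1183586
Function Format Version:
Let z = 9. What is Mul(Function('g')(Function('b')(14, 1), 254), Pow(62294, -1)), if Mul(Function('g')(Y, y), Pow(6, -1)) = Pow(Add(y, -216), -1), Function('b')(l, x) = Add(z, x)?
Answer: Rational(3, 1183586) ≈ 2.5347e-6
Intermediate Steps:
Function('b')(l, x) = Add(9, x)
Function('g')(Y, y) = Mul(6, Pow(Add(-216, y), -1)) (Function('g')(Y, y) = Mul(6, Pow(Add(y, -216), -1)) = Mul(6, Pow(Add(-216, y), -1)))
Mul(Function('g')(Function('b')(14, 1), 254), Pow(62294, -1)) = Mul(Mul(6, Pow(Add(-216, 254), -1)), Pow(62294, -1)) = Mul(Mul(6, Pow(38, -1)), Rational(1, 62294)) = Mul(Mul(6, Rational(1, 38)), Rational(1, 62294)) = Mul(Rational(3, 19), Rational(1, 62294)) = Rational(3, 1183586)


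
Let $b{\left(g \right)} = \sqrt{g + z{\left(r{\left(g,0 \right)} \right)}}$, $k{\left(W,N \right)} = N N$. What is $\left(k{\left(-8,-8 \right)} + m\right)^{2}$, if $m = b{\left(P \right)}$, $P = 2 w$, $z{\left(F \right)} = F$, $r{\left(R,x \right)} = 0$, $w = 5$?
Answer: $\left(64 + \sqrt{10}\right)^{2} \approx 4510.8$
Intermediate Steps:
$P = 10$ ($P = 2 \cdot 5 = 10$)
$k{\left(W,N \right)} = N^{2}$
$b{\left(g \right)} = \sqrt{g}$ ($b{\left(g \right)} = \sqrt{g + 0} = \sqrt{g}$)
$m = \sqrt{10} \approx 3.1623$
$\left(k{\left(-8,-8 \right)} + m\right)^{2} = \left(\left(-8\right)^{2} + \sqrt{10}\right)^{2} = \left(64 + \sqrt{10}\right)^{2}$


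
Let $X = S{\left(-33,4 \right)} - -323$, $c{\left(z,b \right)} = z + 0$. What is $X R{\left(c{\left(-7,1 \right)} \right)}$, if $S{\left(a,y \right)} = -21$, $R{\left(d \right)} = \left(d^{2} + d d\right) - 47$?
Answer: $15402$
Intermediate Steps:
$c{\left(z,b \right)} = z$
$R{\left(d \right)} = -47 + 2 d^{2}$ ($R{\left(d \right)} = \left(d^{2} + d^{2}\right) - 47 = 2 d^{2} - 47 = -47 + 2 d^{2}$)
$X = 302$ ($X = -21 - -323 = -21 + 323 = 302$)
$X R{\left(c{\left(-7,1 \right)} \right)} = 302 \left(-47 + 2 \left(-7\right)^{2}\right) = 302 \left(-47 + 2 \cdot 49\right) = 302 \left(-47 + 98\right) = 302 \cdot 51 = 15402$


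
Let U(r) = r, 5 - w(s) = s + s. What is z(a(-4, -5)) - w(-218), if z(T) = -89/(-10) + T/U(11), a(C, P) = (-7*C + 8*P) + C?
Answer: -47691/110 ≈ -433.55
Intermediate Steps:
a(C, P) = -6*C + 8*P
w(s) = 5 - 2*s (w(s) = 5 - (s + s) = 5 - 2*s)
z(T) = 89/10 + T/11 (z(T) = -89/(-10) + T/11 = -89*(-⅒) + T*(1/11) = 89/10 + T/11)
z(a(-4, -5)) - w(-218) = (89/10 + (-6*(-4) + 8*(-5))/11) - (5 - 2*(-218)) = (89/10 + (24 - 40)/11) - (5 + 436) = (89/10 + (1/11)*(-16)) - 1*441 = (89/10 - 16/11) - 441 = 819/110 - 441 = -47691/110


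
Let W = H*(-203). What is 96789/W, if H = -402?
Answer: 4609/3886 ≈ 1.1861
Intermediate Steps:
W = 81606 (W = -402*(-203) = 81606)
96789/W = 96789/81606 = 96789*(1/81606) = 4609/3886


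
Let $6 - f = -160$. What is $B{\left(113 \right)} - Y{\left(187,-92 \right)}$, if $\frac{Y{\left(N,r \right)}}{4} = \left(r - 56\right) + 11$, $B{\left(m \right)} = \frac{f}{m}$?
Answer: $\frac{62090}{113} \approx 549.47$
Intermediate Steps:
$f = 166$ ($f = 6 - -160 = 6 + 160 = 166$)
$B{\left(m \right)} = \frac{166}{m}$
$Y{\left(N,r \right)} = -180 + 4 r$ ($Y{\left(N,r \right)} = 4 \left(\left(r - 56\right) + 11\right) = 4 \left(\left(-56 + r\right) + 11\right) = 4 \left(-45 + r\right) = -180 + 4 r$)
$B{\left(113 \right)} - Y{\left(187,-92 \right)} = \frac{166}{113} - \left(-180 + 4 \left(-92\right)\right) = 166 \cdot \frac{1}{113} - \left(-180 - 368\right) = \frac{166}{113} - -548 = \frac{166}{113} + 548 = \frac{62090}{113}$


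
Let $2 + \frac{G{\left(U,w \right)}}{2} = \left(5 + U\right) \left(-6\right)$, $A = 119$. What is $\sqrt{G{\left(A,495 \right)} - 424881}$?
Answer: $i \sqrt{426373} \approx 652.97 i$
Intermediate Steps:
$G{\left(U,w \right)} = -64 - 12 U$ ($G{\left(U,w \right)} = -4 + 2 \left(5 + U\right) \left(-6\right) = -4 + 2 \left(-30 - 6 U\right) = -4 - \left(60 + 12 U\right) = -64 - 12 U$)
$\sqrt{G{\left(A,495 \right)} - 424881} = \sqrt{\left(-64 - 1428\right) - 424881} = \sqrt{-1492 - 424881} = \sqrt{-426373} = i \sqrt{426373}$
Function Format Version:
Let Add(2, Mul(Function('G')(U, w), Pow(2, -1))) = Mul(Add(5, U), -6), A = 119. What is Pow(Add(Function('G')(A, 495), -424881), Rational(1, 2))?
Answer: Mul(I, Pow(426373, Rational(1, 2))) ≈ Mul(652.97, I)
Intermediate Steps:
Function('G')(U, w) = Add(-64, Mul(-12, U)) (Function('G')(U, w) = Add(-4, Mul(2, Mul(Add(5, U), -6))) = Add(-4, Mul(2, Add(-30, Mul(-6, U)))) = Add(-4, Add(-60, Mul(-12, U))) = Add(-64, Mul(-12, U)))
Pow(Add(Function('G')(A, 495), -424881), Rational(1, 2)) = Pow(Add(Add(-64, Mul(-12, 119)), -424881), Rational(1, 2)) = Pow(Add(Add(-64, -1428), -424881), Rational(1, 2)) = Pow(Add(-1492, -424881), Rational(1, 2)) = Pow(-426373, Rational(1, 2)) = Mul(I, Pow(426373, Rational(1, 2)))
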